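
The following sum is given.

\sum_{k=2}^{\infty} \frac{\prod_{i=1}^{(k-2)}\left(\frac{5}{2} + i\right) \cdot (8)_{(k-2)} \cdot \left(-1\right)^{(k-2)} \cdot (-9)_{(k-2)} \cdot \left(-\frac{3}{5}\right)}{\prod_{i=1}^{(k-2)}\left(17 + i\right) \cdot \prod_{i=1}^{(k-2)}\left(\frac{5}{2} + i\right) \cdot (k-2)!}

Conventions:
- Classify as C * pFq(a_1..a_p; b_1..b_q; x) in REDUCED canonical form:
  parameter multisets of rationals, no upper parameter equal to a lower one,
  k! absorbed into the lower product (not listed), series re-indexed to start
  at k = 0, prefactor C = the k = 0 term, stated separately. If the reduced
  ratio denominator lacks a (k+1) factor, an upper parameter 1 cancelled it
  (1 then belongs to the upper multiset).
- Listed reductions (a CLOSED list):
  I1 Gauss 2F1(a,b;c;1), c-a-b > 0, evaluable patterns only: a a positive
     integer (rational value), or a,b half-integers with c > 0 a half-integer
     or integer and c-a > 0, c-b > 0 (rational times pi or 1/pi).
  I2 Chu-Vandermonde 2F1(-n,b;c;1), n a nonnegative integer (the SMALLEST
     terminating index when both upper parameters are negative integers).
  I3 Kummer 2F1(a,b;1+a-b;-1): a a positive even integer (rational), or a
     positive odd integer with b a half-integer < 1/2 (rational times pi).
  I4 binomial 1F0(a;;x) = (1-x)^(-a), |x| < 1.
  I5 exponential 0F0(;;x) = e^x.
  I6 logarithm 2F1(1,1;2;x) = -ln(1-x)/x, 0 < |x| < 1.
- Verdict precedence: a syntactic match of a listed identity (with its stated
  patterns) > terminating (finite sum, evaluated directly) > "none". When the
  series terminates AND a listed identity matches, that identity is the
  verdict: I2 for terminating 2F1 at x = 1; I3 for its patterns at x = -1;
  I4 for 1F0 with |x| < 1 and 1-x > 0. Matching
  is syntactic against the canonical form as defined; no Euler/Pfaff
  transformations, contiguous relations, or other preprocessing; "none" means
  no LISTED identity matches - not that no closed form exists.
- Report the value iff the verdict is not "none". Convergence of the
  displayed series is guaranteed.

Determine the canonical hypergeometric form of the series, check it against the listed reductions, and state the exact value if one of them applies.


Prefactor -\frac{3}{5}, argument -1: 2F1 with upper {-9, 8} over lower {18}. Verdict (x = -1): the Kummer evaluation I3 applies (x = -1; c = 18 equals 1+a-b for upper {-9, 8}: listed pattern). Value: -\frac{102}{5}.

Key observation: with t_0 = -\frac{3}{5}, the running product (C = -3/5) telescopes to a rising factorial.
Term ratio: r(k) = -1 * (k-9) (k+8) / [(k+18) (k+1)] - rational in k. x = -1; t_0 = -\frac{3}{5}; negate the roots.


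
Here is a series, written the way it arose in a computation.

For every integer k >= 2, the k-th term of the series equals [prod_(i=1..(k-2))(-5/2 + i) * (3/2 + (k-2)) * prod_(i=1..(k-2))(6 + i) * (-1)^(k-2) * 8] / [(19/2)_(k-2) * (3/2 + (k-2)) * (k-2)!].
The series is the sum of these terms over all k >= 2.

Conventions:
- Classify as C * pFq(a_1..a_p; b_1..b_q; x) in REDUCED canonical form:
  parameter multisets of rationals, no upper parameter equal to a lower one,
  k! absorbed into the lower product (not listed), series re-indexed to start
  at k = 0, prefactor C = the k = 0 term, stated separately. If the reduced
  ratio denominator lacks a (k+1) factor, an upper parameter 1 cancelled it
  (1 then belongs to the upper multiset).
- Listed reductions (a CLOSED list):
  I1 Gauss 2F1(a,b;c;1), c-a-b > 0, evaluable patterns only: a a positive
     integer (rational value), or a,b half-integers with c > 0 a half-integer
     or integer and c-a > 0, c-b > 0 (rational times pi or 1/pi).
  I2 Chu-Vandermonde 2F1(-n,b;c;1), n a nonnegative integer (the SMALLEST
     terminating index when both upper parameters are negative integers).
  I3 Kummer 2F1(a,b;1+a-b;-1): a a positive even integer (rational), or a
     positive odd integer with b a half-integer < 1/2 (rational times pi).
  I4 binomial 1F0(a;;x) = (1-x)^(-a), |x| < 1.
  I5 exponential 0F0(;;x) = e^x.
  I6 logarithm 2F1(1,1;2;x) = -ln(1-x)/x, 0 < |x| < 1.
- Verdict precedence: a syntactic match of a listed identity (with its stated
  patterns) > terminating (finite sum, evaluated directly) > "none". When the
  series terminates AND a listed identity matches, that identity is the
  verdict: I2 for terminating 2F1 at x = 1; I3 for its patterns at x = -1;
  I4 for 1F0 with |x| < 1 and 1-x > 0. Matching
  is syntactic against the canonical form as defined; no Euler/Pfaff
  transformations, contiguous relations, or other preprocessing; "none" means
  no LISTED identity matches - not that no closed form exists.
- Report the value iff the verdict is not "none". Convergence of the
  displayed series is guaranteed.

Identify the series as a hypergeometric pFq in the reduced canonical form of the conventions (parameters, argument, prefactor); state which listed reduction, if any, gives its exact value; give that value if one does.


Structural cue: t_0 being 8, the running product (C = 8, x = -1) telescopes to a rising factorial.
Adjacent-term ratio: r(k) = (-1) * (k-3/2) (k+7) / [(k+19/2) (k+1)] ; factor over Q: parameters, x = (-1), and C = 8.

This is 8 * 2F1(-3/2, 7; 19/2; -1) in reduced canonical form. Verdict: Kummer's theorem (I3) fires (x = -1; c = 19/2 equals 1+a-b for upper {-3/2, 7}: listed pattern). Hence: (765765/131072) * pi.


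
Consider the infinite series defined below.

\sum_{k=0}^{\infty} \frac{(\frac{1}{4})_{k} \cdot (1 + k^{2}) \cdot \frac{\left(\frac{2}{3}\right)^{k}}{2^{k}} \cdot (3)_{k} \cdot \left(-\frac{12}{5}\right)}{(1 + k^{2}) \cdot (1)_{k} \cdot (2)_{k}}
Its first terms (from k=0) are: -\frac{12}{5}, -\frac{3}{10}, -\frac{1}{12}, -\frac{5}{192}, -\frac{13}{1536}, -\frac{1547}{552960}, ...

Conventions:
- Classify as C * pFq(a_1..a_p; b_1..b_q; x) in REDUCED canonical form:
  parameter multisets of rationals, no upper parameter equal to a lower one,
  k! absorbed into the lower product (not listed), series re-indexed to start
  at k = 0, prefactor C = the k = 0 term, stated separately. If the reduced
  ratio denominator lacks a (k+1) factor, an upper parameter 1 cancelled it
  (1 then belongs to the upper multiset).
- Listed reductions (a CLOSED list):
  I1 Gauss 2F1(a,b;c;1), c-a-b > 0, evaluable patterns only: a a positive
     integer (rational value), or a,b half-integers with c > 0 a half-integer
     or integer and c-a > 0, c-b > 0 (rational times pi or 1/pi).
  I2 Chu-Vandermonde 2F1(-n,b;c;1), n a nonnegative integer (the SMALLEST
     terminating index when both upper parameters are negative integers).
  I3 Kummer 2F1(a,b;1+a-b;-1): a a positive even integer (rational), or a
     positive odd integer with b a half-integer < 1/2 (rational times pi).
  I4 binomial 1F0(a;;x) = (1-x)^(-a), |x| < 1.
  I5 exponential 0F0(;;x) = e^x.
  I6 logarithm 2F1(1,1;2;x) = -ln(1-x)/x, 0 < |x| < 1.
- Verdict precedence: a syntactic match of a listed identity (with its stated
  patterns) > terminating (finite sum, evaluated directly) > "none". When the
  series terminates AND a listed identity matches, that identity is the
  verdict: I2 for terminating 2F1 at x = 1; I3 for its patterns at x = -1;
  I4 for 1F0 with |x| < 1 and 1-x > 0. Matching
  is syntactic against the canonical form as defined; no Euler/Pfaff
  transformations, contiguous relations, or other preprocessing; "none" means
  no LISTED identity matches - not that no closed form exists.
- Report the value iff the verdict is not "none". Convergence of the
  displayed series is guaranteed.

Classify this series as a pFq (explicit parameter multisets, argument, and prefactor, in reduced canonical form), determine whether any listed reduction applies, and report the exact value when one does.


The series (x = \frac{1}{3}) is 2F1: upper {\frac{1}{4}, 3}, lower {2}, prefactor -\frac{12}{5}. Verdict: none. A 2F1 with upper {\frac{1}{4}, 3} fits none of I1-I6 at x = \frac{1}{3}; the sum runs forever.

The tell: t_0 = -\frac{12}{5} here, and the factor k^2 + 1 cancels (top and bottom), leaving C = -12/5.
Step ratio: r(k) = \frac{1}{3} * (k+\frac{1}{4}) (k+3) / [(k+2) (k+1)] - rational; roots negated = parameters, x = \frac{1}{3}, C = -\frac{12}{5}.


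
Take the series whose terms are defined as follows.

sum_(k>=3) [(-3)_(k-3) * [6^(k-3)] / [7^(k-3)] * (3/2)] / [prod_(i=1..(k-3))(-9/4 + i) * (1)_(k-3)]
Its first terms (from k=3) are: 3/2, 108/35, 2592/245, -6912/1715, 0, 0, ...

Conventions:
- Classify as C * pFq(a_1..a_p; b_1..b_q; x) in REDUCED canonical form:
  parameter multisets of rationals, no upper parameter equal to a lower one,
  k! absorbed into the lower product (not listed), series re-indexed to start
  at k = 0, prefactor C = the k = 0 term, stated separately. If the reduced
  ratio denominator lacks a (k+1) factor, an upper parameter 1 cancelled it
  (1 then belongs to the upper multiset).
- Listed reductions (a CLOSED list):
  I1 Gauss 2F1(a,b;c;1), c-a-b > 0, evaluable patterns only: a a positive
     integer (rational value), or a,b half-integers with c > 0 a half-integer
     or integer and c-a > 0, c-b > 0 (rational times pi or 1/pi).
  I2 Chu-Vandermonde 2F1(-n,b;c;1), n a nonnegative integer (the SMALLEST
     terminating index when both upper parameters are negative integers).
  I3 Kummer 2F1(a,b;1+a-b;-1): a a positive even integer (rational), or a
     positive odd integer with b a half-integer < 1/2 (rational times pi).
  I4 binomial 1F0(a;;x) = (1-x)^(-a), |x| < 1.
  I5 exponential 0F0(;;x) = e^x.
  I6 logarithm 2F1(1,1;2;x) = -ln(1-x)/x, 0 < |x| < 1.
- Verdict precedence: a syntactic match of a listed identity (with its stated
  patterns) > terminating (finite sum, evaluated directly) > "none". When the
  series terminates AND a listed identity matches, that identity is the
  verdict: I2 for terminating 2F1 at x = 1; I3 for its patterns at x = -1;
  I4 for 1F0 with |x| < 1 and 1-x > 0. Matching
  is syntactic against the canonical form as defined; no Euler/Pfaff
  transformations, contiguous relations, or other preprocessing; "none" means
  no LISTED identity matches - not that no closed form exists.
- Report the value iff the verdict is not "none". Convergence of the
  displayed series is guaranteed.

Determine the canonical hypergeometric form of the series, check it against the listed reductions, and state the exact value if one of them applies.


First insight: t_0 = 3/2 here, and (1)_k (C = 3/2) is k! itself.
Step ratio: r(k) = (6/7) * (k-3) / [(k-5/4) (k+1)] ; factor over Q: parameters, x = (6/7), and C = 3/2.

This is 3/2 * 1F1(-3; -5/4; 6/7) in reduced canonical form. Verdict: terminating at k = 3: the factor (-3)_k kills every later term; summing the 4 survivors is exact. Its exact value is 38193/3430.


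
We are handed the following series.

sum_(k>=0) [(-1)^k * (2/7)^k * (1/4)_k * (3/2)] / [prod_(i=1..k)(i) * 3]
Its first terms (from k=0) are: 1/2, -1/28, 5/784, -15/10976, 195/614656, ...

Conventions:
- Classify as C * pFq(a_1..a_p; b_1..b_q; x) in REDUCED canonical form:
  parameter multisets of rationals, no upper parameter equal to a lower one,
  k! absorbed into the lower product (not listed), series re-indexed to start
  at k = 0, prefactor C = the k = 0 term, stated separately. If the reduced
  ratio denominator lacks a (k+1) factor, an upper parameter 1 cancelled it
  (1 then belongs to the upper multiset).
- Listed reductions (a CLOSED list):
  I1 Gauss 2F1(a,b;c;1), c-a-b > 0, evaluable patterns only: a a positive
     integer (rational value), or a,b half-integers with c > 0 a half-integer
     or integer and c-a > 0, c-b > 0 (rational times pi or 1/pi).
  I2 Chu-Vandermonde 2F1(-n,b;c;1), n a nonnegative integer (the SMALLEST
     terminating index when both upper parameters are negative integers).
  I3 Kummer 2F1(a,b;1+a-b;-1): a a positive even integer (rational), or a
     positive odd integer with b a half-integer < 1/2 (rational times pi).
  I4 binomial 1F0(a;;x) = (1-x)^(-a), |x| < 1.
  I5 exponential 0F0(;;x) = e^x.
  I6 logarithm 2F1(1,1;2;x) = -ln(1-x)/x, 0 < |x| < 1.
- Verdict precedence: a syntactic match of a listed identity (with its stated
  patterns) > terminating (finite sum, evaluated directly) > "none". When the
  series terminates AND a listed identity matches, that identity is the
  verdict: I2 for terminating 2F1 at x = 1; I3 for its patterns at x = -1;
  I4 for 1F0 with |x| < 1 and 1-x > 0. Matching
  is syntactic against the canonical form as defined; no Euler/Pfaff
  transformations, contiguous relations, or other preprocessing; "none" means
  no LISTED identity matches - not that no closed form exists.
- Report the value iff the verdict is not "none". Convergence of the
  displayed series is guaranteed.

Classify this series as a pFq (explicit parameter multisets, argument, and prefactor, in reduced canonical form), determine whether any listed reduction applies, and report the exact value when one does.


With C = 1/2: the canonical form is 1F0(1/4; -; -2/7). Verdict at x = -2/7: the I4 binomial reduction matches (the 1F0 binomial series: exponent -1/4, x = -2/7). Value: (1/2) * (9/7)^(-1/4).

Structural cue: from the first term 1/2: the product of the first k integers (C = 1/2) is k!.
Adjacent-term ratio: r(k) = (-2/7) * (k+1/4) / [(k+1)] - rational; roots negated = parameters, x = (-2/7), C = 1/2.


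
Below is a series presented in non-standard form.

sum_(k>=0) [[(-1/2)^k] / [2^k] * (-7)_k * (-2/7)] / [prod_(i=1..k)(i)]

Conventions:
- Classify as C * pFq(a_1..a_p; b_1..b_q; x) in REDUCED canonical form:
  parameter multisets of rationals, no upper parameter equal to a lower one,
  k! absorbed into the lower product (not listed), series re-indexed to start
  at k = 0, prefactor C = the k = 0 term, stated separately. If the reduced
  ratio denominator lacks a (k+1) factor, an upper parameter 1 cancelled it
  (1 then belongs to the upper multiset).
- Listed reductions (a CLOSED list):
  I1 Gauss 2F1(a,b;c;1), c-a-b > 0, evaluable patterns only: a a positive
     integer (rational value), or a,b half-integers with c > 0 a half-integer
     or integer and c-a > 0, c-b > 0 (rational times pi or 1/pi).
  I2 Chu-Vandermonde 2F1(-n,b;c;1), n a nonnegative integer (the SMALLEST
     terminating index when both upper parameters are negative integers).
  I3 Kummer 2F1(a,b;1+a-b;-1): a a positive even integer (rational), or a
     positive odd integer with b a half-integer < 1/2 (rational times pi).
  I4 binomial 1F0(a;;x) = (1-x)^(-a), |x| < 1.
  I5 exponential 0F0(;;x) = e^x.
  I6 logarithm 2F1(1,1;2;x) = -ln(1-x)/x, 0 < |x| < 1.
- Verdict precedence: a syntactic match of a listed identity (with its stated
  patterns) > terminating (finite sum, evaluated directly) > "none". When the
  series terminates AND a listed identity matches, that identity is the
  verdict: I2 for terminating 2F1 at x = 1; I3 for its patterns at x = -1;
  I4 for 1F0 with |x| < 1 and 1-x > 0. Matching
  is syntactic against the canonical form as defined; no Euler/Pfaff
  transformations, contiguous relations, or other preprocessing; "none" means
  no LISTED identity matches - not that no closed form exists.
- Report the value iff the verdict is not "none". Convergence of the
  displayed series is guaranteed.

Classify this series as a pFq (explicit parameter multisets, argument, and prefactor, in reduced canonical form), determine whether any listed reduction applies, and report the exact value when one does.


First insight: t_0 being -2/7, the product of the first k integers (C = -2/7, x = -1/4) is k!.
Ratio: r(k) = (-1/4) * (k-7) / [(k+1)] - rational; roots negated = parameters, x = (-1/4), C = -2/7.

Prefactor -2/7, argument -1/4: 1F0 with upper {-7} over lower {-}. Verdict: the I4 binomial reduction matches (the 1F0 binomial series: exponent 7, x = -1/4). Sum: -78125/57344.


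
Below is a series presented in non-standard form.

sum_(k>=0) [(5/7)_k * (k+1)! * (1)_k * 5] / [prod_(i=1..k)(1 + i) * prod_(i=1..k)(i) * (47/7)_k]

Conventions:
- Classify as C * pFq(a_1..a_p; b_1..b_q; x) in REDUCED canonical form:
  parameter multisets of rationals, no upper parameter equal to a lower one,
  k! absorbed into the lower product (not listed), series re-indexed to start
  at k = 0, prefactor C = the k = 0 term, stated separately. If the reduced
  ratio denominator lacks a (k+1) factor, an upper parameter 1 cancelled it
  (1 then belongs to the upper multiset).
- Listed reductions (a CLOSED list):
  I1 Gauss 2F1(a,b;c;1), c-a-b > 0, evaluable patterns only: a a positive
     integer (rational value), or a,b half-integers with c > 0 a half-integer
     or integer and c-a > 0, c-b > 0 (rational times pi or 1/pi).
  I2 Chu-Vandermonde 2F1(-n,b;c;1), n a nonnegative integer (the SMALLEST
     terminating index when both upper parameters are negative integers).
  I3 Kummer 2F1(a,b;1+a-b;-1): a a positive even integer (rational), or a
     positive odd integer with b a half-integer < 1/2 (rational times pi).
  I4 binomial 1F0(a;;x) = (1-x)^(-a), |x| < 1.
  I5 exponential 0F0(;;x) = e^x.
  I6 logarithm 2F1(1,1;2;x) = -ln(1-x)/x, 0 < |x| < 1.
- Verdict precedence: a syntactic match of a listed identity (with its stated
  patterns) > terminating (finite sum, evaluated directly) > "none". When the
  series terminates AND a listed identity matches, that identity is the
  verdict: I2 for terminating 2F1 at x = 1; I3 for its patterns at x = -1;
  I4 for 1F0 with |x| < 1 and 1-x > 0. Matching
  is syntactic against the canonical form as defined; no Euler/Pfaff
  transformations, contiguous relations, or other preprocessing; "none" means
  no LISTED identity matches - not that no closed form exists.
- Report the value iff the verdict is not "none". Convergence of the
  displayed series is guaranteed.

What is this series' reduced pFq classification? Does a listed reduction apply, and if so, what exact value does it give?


This is 5 * 2F1(5/7, 1; 47/7; 1) in reduced canonical form. Verdict: the Gauss summation I1 matches (x = 1: the Gamma ratio telescopes since c-a-b = 5 > 0 and a = 1 in Z>0). Sum: 40/7.

First insight: x = 1 and the lower running product (prefactor 5) is a rising factorial.
Ratio: r(k) = 1 * (k+5/7) (k+1) / [(k+47/7) (k+1)] - rational; roots negated = parameters, x = 1, C = 5.


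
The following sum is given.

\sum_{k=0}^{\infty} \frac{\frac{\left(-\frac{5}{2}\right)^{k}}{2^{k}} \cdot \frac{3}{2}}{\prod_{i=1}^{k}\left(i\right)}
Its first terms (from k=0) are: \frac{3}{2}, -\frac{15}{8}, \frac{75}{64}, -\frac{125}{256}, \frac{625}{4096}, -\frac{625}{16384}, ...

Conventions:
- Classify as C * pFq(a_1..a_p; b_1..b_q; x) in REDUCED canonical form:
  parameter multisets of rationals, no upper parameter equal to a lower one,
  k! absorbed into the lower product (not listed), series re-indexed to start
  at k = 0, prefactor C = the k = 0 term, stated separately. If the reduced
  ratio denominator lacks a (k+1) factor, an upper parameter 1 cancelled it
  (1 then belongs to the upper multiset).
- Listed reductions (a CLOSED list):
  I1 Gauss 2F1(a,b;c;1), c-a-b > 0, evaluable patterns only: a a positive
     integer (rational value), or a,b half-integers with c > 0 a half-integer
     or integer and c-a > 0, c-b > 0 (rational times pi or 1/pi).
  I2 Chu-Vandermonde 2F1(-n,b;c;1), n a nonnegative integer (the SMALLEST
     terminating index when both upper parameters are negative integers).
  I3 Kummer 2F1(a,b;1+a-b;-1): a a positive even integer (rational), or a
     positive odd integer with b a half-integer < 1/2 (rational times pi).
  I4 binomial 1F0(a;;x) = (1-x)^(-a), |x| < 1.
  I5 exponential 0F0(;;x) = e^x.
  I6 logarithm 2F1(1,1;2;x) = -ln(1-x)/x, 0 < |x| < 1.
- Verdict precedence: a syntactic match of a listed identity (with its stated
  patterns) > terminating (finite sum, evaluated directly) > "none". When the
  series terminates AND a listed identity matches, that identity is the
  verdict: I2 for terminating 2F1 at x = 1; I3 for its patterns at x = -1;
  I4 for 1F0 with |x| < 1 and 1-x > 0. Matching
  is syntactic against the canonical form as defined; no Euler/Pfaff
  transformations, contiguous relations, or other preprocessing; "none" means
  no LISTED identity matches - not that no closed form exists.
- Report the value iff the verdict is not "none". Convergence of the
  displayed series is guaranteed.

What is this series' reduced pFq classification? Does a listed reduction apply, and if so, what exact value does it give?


Key observation: t_0 being \frac{3}{2}, the two k-th powers (prefactor 3/2) combine into one argument.
Term ratio: r(k) = -\frac{5}{4} * 1 / [(k+1)] ; factor over Q: parameters, x = -\frac{5}{4}, and C = \frac{3}{2}.

Canonical form: C = \frac{3}{2} times 0F0 with upper {-}, lower {-}, x = -\frac{5}{4}. Verdict at x = -\frac{5}{4}: the exponential series (I5) matches (the 0F0 exponential series at x = -\frac{5}{4}). Sum: \frac{3}{2} \cdot e^{-\frac{5}{4}}.


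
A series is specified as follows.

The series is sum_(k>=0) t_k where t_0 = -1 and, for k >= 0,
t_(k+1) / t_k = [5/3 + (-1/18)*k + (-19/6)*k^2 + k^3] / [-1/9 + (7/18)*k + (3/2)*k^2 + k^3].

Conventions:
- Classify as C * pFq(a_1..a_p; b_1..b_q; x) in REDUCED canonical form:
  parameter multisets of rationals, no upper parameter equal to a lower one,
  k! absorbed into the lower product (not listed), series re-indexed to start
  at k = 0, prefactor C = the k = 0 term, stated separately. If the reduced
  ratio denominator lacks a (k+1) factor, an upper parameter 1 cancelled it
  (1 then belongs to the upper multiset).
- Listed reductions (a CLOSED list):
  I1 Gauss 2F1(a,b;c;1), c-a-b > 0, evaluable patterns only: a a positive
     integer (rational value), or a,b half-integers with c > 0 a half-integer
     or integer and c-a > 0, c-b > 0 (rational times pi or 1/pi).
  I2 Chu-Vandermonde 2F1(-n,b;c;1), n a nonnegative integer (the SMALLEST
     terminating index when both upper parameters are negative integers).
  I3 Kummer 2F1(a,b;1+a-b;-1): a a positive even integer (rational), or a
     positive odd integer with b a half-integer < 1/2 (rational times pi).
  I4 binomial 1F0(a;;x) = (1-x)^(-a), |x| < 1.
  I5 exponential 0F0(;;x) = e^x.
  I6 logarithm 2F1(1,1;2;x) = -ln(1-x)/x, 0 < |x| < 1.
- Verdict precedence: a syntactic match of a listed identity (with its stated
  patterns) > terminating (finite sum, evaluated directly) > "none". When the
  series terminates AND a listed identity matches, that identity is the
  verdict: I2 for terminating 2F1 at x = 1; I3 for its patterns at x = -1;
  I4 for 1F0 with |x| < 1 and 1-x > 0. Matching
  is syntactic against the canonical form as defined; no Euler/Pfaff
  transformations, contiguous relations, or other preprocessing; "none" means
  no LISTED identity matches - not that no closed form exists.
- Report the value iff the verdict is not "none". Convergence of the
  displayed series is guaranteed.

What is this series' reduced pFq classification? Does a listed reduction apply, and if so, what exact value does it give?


x = 1 here; the reduced form reads 2F1, upper {-3, -5/6}, lower {-1/6}, C = -1. Verdict: Chu-Vandermonde (I2) applies (terminating 2F1 at x = 1 with n = 3, b = -5/6, c = -1/6). Hence: 128/11.

First insight: with t_0 = -1, the expanded ratio factors over Q; C = -1, roots give parameters.
Term ratio: r(k) = 1 * (k-3) (k-5/6) / [(k-1/6) (k+1)] - rational in k, leading ratio 1; with t_0 = -1, classification follows.


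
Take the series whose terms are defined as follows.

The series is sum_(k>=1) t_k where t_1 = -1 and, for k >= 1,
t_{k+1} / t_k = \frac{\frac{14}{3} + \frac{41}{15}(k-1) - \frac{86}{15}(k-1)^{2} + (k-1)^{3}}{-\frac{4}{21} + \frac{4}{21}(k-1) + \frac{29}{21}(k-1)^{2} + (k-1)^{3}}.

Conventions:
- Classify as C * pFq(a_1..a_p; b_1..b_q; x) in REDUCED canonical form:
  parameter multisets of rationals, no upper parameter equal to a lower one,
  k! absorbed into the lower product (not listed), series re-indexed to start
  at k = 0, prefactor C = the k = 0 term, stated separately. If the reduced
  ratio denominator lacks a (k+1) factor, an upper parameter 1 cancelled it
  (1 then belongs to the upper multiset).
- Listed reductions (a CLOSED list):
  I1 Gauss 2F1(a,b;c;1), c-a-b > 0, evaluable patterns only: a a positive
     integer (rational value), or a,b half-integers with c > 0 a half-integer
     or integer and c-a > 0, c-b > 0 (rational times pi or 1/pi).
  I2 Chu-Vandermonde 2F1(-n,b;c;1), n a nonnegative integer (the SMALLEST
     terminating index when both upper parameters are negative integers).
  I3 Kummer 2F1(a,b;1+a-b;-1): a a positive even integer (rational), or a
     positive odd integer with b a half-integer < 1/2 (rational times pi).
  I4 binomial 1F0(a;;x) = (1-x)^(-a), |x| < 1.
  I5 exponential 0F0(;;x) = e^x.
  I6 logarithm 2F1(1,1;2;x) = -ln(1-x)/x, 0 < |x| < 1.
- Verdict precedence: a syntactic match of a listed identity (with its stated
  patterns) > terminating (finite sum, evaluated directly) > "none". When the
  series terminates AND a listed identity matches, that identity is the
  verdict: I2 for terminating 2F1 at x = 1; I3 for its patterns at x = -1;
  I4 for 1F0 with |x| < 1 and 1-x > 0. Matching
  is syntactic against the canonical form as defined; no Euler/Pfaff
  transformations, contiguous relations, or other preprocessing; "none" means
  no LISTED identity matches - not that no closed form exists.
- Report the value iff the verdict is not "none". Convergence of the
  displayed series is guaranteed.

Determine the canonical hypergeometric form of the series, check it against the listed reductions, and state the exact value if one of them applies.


Reduced: x = 1, 2F1, upper = {-5, -\frac{7}{5}}, lower = {-\frac{2}{7}}, C = -1. Verdict (x = 1): Vandermonde's identity (I2) applies (terminating 2F1 at x = 1 with n = 5, b = -7/5, c = -\frac{2}{7}). Hence: \frac{12994326}{296875}.

Key observation: x = 1 and roots of the ratio polynomials (prefactor -1) are the negated parameters.
Consecutive-term ratio: r(k) = 1 * (k-5) (k-\frac{7}{5}) / [(k-\frac{2}{7}) (k+1)] - rational in k. x = 1; t_0 = -1; negate the roots.


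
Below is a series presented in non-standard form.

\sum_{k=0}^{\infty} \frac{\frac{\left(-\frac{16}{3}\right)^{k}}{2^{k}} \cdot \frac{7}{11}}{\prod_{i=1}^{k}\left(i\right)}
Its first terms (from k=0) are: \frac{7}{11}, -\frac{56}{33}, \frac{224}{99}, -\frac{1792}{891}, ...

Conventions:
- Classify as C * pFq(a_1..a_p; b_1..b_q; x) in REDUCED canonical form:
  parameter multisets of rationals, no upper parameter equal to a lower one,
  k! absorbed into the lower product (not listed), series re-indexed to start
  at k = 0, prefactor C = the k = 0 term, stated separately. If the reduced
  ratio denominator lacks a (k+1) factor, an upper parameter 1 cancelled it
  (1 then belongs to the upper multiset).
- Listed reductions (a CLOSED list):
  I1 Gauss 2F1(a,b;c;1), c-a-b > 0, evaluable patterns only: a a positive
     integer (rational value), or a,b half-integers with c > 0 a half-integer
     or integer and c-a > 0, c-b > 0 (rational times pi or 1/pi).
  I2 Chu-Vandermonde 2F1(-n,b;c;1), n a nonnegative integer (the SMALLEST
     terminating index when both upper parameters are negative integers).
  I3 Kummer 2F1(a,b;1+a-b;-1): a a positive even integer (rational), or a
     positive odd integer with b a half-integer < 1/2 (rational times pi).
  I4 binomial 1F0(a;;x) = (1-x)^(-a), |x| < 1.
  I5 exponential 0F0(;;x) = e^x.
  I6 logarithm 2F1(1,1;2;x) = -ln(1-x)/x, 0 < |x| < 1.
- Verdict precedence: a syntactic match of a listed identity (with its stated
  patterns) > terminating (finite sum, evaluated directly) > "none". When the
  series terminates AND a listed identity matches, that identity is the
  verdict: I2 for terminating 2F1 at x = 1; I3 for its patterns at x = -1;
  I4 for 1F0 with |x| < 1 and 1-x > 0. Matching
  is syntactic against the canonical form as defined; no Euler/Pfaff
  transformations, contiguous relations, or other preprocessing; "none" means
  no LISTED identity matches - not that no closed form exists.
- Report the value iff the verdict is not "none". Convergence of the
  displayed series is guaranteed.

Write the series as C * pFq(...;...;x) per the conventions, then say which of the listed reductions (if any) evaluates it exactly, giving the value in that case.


Reduced: x = -\frac{8}{3}, 0F0, upper = {-}, lower = {-}, C = \frac{7}{11}. Verdict (x = -\frac{8}{3}): the exponential series (I5) applies (the 0F0 exponential series at x = -\frac{8}{3}). Its exact value is \frac{7}{11} \cdot e^{-\frac{8}{3}}.

First insight: t_0 being \frac{7}{11}, the two k-th powers (C = 7/11) combine into one argument.
Ratio: r(k) = -\frac{8}{3} * 1 / [(k+1)] - rational in k. x = -\frac{8}{3}; t_0 = \frac{7}{11}; negate the roots.


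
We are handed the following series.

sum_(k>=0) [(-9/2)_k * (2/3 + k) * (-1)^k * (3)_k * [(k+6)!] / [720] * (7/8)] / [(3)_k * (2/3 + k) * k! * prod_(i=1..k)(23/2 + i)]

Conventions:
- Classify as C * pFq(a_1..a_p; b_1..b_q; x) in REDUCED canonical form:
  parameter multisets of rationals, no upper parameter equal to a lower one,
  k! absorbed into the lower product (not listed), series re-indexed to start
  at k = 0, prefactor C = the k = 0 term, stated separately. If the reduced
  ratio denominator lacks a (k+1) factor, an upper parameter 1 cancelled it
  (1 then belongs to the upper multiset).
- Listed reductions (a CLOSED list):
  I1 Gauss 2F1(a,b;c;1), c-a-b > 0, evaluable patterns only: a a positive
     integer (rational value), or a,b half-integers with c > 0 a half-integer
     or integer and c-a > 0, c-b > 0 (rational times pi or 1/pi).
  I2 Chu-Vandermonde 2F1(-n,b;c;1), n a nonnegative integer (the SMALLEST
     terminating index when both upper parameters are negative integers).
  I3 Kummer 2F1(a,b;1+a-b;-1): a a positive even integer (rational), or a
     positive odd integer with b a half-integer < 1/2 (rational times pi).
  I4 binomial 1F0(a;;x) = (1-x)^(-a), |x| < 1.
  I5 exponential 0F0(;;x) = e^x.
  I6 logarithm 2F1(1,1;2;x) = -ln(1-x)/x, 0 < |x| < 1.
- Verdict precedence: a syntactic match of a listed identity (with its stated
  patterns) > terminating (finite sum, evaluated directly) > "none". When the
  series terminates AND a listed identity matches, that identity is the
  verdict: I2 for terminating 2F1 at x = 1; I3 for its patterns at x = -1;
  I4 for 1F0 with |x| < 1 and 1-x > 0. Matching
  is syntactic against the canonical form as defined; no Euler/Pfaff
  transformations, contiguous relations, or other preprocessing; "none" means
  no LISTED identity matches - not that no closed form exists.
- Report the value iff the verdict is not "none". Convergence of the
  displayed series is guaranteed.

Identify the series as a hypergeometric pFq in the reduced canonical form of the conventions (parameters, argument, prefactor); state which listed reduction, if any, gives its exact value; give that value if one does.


The series (x = -1) is 2F1: upper {-9/2, 7}, lower {25/2}, prefactor 7/8. Verdict (x = -1): the Kummer evaluation I3 applies (x = -1; c = 25/2 equals 1+a-b for upper {-9/2, 7}: listed pattern). Its exact value is (2342475135/1073741824) * pi.

Structural cue: with t_0 = 7/8, the factor k + 2/3 cancels (top and bottom), leaving C = 7/8.
Term ratio: r(k) = (-1) * (k-9/2) (k+7) / [(k+25/2) (k+1)] - poly over poly, x = (-1) from leading terms; C = 7/8 at k = 0.


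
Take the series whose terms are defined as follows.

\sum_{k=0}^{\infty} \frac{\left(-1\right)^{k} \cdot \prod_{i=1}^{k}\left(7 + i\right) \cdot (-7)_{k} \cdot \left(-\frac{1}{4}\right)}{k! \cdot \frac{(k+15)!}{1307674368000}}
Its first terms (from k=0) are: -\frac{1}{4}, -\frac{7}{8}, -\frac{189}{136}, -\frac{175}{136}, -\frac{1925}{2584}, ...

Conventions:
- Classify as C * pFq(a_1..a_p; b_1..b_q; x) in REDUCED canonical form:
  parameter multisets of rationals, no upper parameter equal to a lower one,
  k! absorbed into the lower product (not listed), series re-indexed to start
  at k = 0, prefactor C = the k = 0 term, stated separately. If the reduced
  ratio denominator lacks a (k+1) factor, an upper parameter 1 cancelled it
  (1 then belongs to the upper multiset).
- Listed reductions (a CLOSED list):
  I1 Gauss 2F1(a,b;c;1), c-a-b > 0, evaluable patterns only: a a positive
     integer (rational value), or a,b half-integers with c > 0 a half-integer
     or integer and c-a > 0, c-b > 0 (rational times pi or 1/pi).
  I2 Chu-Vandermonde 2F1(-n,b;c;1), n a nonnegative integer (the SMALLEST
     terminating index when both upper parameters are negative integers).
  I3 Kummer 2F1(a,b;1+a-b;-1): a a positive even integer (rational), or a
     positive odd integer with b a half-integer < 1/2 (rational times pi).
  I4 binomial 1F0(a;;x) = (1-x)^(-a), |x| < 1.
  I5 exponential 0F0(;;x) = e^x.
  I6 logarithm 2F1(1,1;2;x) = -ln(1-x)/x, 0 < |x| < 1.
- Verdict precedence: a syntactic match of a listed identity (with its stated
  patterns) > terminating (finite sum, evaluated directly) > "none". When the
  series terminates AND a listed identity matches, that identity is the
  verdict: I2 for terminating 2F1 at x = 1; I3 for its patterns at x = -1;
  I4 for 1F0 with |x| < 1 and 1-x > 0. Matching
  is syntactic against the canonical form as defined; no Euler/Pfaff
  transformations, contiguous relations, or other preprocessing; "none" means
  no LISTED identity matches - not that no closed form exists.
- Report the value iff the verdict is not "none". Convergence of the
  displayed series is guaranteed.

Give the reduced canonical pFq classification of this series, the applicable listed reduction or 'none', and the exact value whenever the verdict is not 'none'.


Classification (C = -\frac{1}{4}): 2F1 with upper {-7, 8}, lower {16}, argument x = -1. Verdict: the Kummer evaluation I3 fires (x = -1; c = 16 equals 1+a-b for upper {-7, 8}: listed pattern). Exact value: -\frac{39}{8}.

First insight: t_0 = -\frac{1}{4} here, and the running product (C = -1/4, x = -1) telescopes to a rising factorial.
Ratio: r(k) = -1 * (k-7) (k+8) / [(k+16) (k+1)] ; factor over Q: parameters, x = -1, and C = -\frac{1}{4}.


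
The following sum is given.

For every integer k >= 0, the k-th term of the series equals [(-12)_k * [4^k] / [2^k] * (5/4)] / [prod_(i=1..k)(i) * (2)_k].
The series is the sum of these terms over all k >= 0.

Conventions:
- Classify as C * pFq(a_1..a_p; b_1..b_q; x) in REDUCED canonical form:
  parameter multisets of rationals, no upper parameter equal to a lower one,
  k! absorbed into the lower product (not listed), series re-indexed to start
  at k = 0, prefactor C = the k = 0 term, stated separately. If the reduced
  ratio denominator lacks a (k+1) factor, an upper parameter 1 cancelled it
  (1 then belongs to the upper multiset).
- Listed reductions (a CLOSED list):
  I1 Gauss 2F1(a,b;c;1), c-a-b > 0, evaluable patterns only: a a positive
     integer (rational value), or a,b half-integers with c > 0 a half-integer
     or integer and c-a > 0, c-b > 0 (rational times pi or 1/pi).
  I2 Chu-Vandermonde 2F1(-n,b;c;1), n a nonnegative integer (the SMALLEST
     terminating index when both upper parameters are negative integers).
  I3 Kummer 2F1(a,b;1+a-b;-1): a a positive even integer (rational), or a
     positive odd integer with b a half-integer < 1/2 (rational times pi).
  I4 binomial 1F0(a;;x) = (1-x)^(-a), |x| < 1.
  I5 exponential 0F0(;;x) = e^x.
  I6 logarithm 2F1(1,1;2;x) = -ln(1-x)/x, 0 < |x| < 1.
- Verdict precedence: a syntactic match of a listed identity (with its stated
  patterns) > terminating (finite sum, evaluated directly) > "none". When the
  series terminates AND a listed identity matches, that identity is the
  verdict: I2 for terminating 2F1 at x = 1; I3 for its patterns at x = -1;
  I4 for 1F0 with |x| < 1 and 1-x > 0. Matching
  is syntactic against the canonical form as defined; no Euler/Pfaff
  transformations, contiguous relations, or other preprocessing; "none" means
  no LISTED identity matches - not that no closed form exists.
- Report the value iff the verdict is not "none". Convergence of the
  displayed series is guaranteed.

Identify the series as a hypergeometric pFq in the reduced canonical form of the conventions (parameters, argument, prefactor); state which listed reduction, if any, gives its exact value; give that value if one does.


x = 2 here; the reduced form reads 1F1, upper {-12}, lower {2}, C = 5/4. Verdict: terminating - upper parameter -12 makes this a finite sum (last index 12), evaluated exactly. Value: 3053/442260.

The tell: t_0 = 5/4 here, and the two k-th powers (C = 5/4) combine into one argument.
Consecutive-term ratio: r(k) = 2 * (k-12) / [(k+2) (k+1)] ; factor over Q: parameters, x = 2, and C = 5/4.


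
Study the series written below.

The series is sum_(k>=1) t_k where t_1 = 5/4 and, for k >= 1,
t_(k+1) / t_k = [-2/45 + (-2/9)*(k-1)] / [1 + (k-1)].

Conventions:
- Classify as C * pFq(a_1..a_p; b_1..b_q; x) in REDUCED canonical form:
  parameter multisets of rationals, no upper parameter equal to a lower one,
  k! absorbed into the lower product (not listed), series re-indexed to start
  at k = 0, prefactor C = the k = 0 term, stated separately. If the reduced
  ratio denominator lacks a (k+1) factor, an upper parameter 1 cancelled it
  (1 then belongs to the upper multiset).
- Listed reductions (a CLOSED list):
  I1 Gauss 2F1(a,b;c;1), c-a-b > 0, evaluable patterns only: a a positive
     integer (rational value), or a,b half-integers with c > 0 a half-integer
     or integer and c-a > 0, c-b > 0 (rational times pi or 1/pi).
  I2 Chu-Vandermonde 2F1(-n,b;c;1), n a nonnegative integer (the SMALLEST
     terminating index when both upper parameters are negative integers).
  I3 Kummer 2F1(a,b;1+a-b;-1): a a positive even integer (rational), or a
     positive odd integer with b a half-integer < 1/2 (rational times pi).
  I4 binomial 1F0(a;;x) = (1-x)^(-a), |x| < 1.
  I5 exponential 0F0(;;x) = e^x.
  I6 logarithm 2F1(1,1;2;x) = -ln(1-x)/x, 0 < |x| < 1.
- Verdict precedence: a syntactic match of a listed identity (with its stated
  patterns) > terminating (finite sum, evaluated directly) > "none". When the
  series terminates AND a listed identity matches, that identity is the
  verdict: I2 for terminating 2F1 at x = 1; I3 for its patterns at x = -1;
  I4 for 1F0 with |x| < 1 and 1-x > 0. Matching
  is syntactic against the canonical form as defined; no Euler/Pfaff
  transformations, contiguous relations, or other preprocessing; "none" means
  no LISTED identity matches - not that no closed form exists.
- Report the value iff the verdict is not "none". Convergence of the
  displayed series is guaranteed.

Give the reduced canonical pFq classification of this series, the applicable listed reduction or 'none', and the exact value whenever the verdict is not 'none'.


x = -2/9 here; the reduced form reads 1F0, upper {1/5}, lower {-}, C = 5/4. Verdict: the I4 binomial reduction matches (the 1F0 binomial series: exponent -1/5, x = -2/9). Its exact value is (5/4) * (11/9)^(-1/5).

Key observation: with t_0 = 5/4, factor the ratio over Q (C = 5/4): negated roots = parameters.
Ratio: r(k) = (-2/9) * (k+1/5) / [(k+1)] - rational in k, leading ratio (-2/9); with t_0 = 5/4, classification follows.


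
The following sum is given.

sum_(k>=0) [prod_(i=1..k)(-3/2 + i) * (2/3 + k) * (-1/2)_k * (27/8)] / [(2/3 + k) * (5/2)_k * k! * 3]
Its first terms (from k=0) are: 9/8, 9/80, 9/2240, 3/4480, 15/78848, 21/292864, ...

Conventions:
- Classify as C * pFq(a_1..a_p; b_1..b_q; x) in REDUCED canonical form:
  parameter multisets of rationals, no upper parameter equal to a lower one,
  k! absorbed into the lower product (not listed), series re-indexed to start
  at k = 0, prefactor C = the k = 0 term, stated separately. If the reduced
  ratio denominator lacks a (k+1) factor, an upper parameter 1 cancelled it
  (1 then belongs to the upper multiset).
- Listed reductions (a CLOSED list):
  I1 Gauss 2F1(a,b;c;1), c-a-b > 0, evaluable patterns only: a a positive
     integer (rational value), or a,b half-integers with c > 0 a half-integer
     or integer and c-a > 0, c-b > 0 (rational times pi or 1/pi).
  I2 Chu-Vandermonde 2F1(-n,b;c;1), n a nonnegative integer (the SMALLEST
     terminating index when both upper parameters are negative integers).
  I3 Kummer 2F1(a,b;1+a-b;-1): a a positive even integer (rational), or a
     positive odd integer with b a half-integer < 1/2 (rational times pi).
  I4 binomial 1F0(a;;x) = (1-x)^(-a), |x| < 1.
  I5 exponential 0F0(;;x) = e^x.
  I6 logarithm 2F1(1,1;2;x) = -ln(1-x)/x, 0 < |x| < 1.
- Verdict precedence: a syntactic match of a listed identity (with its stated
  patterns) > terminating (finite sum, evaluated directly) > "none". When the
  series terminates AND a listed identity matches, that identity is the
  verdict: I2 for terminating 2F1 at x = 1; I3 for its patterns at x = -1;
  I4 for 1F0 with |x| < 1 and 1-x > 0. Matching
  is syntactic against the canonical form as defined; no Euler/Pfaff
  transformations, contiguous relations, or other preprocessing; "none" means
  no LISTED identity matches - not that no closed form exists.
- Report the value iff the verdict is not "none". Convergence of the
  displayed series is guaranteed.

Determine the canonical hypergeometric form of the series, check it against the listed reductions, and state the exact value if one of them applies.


Classification (C = 9/8): 2F1 with upper {-1/2, -1/2}, lower {5/2}, argument x = 1. Verdict: this is Gauss's theorem I1 (half-integer case) (x = 1; upper {-1/2, -1/2} half-integers, c = 5/2 in the evaluable pattern). Hence: (405/1024) * pi.

Structural cue: t_0 being 9/8, k + 2/3 divides numerator and denominator alike; prefactor 9/8 after cancelling.
Step ratio: r(k) = 1 * (k-1/2) (k-1/2) / [(k+5/2) (k+1)] - poly over poly, x = 1 from leading terms; C = 9/8 at k = 0.
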